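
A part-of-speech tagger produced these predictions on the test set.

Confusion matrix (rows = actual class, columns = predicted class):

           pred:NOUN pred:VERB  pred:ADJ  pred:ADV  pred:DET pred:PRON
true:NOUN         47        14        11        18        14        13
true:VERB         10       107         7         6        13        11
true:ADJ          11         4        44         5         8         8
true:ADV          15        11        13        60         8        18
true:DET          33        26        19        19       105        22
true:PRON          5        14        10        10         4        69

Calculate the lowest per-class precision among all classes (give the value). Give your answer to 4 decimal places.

0.3884

Per-class precision (TP/(TP+FP)):
  NOUN: TP=47, FP=10+11+15+33+5=74 → 47/121 = 0.38843
  VERB: TP=107, FP=14+4+11+26+14=69 → 107/176 = 0.60795
  ADJ: TP=44, FP=11+7+13+19+10=60 → 44/104 = 0.42308
  ADV: TP=60, FP=18+6+5+19+10=58 → 60/118 = 0.50847
  DET: TP=105, FP=14+13+8+8+4=47 → 105/152 = 0.69079
  PRON: TP=69, FP=13+11+8+18+22=72 → 69/141 = 0.48936
Lowest is class 'NOUN' with precision = 0.3884.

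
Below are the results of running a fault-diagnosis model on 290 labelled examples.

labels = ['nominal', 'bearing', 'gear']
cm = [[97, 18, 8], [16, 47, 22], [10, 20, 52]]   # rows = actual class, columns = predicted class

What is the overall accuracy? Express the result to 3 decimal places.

Accuracy = trace / total = (97+47+52=196) / 290 = 196/290 = 0.676

0.676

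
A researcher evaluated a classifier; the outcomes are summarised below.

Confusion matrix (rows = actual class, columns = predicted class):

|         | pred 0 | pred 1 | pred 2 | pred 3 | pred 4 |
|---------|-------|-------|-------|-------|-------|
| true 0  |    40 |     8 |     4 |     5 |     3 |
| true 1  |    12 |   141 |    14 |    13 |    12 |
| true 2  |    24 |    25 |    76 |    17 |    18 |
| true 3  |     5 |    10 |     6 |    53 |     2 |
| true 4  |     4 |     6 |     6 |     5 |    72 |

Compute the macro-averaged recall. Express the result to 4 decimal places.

Per-class recall (TP/(TP+FN)):
  0: TP=40, FN=8+4+5+3=20 → 40/60 = 0.66667
  1: TP=141, FN=12+14+13+12=51 → 141/192 = 0.73438
  2: TP=76, FN=24+25+17+18=84 → 76/160 = 0.47500
  3: TP=53, FN=5+10+6+2=23 → 53/76 = 0.69737
  4: TP=72, FN=4+6+6+5=21 → 72/93 = 0.77419
Macro-recall = mean = (0.66667 + 0.73438 + 0.47500 + 0.69737 + 0.77419) / 5 = 0.6695

0.6695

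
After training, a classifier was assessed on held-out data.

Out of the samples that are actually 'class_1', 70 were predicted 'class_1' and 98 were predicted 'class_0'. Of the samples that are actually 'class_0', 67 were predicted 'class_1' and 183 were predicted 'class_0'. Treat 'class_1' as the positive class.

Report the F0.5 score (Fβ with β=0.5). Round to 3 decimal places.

0.489

Fβ = (1+β²)·TP / ((1+β²)·TP + β²·FN + FP), with β²=1/4
= 1.25·70 / (1.25·70 + 0.25·98 + 67) = 0.489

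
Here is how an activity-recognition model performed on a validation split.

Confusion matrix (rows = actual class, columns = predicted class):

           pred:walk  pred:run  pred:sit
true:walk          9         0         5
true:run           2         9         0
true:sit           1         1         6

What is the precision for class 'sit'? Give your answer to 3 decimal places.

0.545

precision = TP/(TP+FP).
sit: TP=6, FP=5+0=5 → 6/11 = 0.5455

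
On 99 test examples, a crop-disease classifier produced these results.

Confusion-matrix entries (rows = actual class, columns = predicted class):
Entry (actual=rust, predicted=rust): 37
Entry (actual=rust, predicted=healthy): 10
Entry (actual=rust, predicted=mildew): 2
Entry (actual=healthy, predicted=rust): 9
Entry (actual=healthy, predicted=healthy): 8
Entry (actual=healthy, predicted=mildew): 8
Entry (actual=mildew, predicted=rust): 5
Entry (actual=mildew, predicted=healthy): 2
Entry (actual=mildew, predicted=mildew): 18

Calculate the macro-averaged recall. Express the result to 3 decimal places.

0.598

Per-class recall (TP/(TP+FN)):
  rust: TP=37, FN=10+2=12 → 37/49 = 0.7551
  healthy: TP=8, FN=9+8=17 → 8/25 = 0.3200
  mildew: TP=18, FN=5+2=7 → 18/25 = 0.7200
Macro-recall = mean = (0.7551 + 0.3200 + 0.7200) / 3 = 0.598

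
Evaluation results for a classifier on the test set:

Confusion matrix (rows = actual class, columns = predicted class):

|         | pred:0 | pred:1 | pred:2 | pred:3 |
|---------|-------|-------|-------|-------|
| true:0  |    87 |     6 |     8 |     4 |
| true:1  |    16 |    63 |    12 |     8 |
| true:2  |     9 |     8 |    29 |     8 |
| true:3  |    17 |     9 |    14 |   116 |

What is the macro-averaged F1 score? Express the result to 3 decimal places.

0.679

Per-class F1 score (2·TP/(2·TP+FP+FN)):
  0: TP=87, FP=16+9+17=42, FN=6+8+4=18 → 174/234 = 0.7436
  1: TP=63, FP=6+8+9=23, FN=16+12+8=36 → 126/185 = 0.6811
  2: TP=29, FP=8+12+14=34, FN=9+8+8=25 → 58/117 = 0.4957
  3: TP=116, FP=4+8+8=20, FN=17+9+14=40 → 232/292 = 0.7945
Macro-F1 score = mean = (0.7436 + 0.6811 + 0.4957 + 0.7945) / 4 = 0.679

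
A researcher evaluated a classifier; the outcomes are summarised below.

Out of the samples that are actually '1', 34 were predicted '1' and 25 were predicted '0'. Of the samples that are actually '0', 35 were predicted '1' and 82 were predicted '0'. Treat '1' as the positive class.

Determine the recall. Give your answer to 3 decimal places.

Recall = TP/(TP+FN) = 34/(34+25) = 34/59 = 0.576

0.576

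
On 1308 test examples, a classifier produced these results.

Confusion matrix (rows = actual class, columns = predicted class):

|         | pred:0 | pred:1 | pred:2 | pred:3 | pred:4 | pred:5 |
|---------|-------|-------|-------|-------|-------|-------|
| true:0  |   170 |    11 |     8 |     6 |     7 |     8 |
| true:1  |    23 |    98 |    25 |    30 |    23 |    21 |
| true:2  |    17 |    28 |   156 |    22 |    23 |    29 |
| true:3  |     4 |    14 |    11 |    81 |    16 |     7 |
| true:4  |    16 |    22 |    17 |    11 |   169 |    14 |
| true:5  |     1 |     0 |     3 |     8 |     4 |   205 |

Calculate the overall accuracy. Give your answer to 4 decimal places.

0.6720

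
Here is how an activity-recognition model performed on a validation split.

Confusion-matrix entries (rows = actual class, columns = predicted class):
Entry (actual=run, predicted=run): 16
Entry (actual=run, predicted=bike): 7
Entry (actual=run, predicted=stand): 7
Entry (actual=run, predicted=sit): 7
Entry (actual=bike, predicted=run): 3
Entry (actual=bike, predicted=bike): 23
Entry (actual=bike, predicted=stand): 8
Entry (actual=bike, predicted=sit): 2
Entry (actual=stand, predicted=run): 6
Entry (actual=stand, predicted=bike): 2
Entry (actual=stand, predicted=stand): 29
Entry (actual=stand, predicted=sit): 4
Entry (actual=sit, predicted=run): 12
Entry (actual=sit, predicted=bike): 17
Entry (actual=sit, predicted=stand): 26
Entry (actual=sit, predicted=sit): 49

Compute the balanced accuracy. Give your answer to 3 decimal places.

0.562

Balanced accuracy = mean of per-class recall.
  run: recall = 16/37 = 0.4324
  bike: recall = 23/36 = 0.6389
  stand: recall = 29/41 = 0.7073
  sit: recall = 49/104 = 0.4712
Mean = (0.4324 + 0.6389 + 0.7073 + 0.4712) / 4 = 0.562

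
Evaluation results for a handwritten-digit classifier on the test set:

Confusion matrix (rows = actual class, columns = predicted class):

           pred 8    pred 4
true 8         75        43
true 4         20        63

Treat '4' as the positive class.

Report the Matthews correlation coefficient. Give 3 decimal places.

0.389

MCC = (TP·TN − FP·FN) / √((TP+FP)(TP+FN)(TN+FP)(TN+FN))
Numerator = 63·75 − 43·20 = 3865
Denominator = √(106·83·118·95) = √98625580 = 9931.0412
MCC = 3865 / 9931.0412 = 0.389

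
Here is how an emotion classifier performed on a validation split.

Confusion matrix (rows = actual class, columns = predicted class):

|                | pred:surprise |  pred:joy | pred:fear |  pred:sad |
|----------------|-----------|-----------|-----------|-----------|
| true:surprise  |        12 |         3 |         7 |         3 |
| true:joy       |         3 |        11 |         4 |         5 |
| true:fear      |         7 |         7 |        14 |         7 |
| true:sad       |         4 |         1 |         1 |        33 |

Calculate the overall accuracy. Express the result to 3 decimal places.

0.574

Accuracy = trace / total = (12+11+14+33=70) / 122 = 70/122 = 0.574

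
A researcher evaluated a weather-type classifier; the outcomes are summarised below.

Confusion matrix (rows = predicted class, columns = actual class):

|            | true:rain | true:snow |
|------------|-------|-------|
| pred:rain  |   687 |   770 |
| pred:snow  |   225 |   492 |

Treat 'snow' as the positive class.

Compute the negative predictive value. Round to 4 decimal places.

0.4715

NPV = TN/(TN+FN) = 687/(687+770) = 0.4715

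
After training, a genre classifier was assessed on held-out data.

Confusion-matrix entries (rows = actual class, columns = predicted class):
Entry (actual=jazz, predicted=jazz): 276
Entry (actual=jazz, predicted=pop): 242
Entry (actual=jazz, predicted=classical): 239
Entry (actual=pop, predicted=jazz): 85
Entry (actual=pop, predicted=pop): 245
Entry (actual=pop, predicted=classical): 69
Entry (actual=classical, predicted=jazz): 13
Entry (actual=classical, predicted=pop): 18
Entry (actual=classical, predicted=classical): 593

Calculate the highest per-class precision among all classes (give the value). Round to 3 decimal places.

Per-class precision (TP/(TP+FP)):
  jazz: TP=276, FP=85+13=98 → 276/374 = 0.7380
  pop: TP=245, FP=242+18=260 → 245/505 = 0.4851
  classical: TP=593, FP=239+69=308 → 593/901 = 0.6582
Highest is class 'jazz' with precision = 0.738.

0.738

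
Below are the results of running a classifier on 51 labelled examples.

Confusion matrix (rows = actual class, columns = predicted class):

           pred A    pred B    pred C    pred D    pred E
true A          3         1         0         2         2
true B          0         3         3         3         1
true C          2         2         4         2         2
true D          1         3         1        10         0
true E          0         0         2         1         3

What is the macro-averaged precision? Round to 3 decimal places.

0.433

Per-class precision (TP/(TP+FP)):
  A: TP=3, FP=0+2+1+0=3 → 3/6 = 0.5000
  B: TP=3, FP=1+2+3+0=6 → 3/9 = 0.3333
  C: TP=4, FP=0+3+1+2=6 → 4/10 = 0.4000
  D: TP=10, FP=2+3+2+1=8 → 10/18 = 0.5556
  E: TP=3, FP=2+1+2+0=5 → 3/8 = 0.3750
Macro-precision = mean = (0.5000 + 0.3333 + 0.4000 + 0.5556 + 0.3750) / 5 = 0.433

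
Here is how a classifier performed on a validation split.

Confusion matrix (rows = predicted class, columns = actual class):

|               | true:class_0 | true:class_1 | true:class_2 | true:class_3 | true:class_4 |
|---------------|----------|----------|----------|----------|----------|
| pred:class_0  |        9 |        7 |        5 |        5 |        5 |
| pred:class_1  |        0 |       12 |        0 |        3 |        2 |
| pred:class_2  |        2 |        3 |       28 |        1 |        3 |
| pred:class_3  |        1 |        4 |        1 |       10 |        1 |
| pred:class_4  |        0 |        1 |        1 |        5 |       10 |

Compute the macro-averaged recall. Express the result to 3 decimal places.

0.577

Per-class recall (TP/(TP+FN)):
  class_0: TP=9, FN=0+2+1+0=3 → 9/12 = 0.7500
  class_1: TP=12, FN=7+3+4+1=15 → 12/27 = 0.4444
  class_2: TP=28, FN=5+0+1+1=7 → 28/35 = 0.8000
  class_3: TP=10, FN=5+3+1+5=14 → 10/24 = 0.4167
  class_4: TP=10, FN=5+2+3+1=11 → 10/21 = 0.4762
Macro-recall = mean = (0.7500 + 0.4444 + 0.8000 + 0.4167 + 0.4762) / 5 = 0.577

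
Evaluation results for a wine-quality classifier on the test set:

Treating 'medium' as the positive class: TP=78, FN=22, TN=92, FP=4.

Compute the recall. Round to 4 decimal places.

0.7800

Recall = TP/(TP+FN) = 78/(78+22) = 78/100 = 0.7800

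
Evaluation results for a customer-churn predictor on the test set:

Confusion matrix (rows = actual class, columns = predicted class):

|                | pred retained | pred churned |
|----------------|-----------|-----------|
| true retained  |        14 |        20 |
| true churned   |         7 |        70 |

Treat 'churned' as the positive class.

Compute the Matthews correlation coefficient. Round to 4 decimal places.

0.3776

MCC = (TP·TN − FP·FN) / √((TP+FP)(TP+FN)(TN+FP)(TN+FN))
Numerator = 70·14 − 20·7 = 840
Denominator = √(90·77·34·21) = √4948020 = 2224.4145
MCC = 840 / 2224.4145 = 0.3776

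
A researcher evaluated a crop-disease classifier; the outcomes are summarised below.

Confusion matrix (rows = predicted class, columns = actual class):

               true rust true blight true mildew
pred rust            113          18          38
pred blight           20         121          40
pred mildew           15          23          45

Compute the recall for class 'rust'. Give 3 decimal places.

0.764

recall = TP/(TP+FN).
rust: TP=113, FN=20+15=35 → 113/148 = 0.7635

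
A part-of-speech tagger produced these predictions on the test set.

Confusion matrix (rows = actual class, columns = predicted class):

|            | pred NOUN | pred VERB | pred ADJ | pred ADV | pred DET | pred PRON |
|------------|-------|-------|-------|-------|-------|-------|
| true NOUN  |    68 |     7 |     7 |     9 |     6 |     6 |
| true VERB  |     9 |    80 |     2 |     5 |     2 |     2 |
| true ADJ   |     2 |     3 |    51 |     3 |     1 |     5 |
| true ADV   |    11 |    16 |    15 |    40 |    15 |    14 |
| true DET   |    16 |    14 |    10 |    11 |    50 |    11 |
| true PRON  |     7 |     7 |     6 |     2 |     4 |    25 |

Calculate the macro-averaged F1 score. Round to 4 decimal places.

Per-class F1 score (2·TP/(2·TP+FP+FN)):
  NOUN: TP=68, FP=9+2+11+16+7=45, FN=7+7+9+6+6=35 → 136/216 = 0.62963
  VERB: TP=80, FP=7+3+16+14+7=47, FN=9+2+5+2+2=20 → 160/227 = 0.70485
  ADJ: TP=51, FP=7+2+15+10+6=40, FN=2+3+3+1+5=14 → 102/156 = 0.65385
  ADV: TP=40, FP=9+5+3+11+2=30, FN=11+16+15+15+14=71 → 80/181 = 0.44199
  DET: TP=50, FP=6+2+1+15+4=28, FN=16+14+10+11+11=62 → 100/190 = 0.52632
  PRON: TP=25, FP=6+2+5+14+11=38, FN=7+7+6+2+4=26 → 50/114 = 0.43860
Macro-F1 score = mean = (0.62963 + 0.70485 + 0.65385 + 0.44199 + 0.52632 + 0.43860) / 6 = 0.5659

0.5659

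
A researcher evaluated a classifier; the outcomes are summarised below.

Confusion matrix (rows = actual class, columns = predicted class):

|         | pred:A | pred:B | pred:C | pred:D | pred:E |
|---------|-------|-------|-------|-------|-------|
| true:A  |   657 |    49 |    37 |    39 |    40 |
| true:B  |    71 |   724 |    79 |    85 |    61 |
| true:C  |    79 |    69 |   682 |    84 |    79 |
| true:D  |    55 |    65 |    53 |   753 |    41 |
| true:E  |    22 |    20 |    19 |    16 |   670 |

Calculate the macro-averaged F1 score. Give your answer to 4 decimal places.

0.7678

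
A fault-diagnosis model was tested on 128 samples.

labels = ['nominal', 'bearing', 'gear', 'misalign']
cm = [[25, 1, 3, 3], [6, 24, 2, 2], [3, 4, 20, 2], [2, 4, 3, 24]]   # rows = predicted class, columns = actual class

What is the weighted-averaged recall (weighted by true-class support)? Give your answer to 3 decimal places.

0.727

Per-class recall (TP/(TP+FN)):
  nominal: TP=25, FN=6+3+2=11 → 25/36 = 0.6944
  bearing: TP=24, FN=1+4+4=9 → 24/33 = 0.7273
  gear: TP=20, FN=3+2+3=8 → 20/28 = 0.7143
  misalign: TP=24, FN=3+2+2=7 → 24/31 = 0.7742
Weighted-recall = Σ (supportᵢ/N)·recallᵢ with N=128: (36/128)·0.6944 + (33/128)·0.7273 + (28/128)·0.7143 + (31/128)·0.7742 = 0.727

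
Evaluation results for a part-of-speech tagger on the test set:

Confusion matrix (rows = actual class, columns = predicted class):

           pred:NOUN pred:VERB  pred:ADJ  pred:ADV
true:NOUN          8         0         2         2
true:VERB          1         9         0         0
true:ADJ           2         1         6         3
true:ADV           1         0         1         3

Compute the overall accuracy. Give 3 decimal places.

0.667

Accuracy = trace / total = (8+9+6+3=26) / 39 = 26/39 = 0.667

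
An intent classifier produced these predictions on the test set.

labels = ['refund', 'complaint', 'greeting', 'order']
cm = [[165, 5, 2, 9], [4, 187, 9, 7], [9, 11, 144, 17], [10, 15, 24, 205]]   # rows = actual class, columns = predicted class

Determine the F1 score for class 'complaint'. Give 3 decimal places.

Take TP from the diagonal, FP from the rest of the 'complaint' prediction marginal, FN from the rest of the 'complaint' actual marginal.
F1 score = 2·TP/(2·TP+FP+FN).
complaint: TP=187, FP=5+11+15=31, FN=4+9+7=20 → 374/425 = 0.8800

0.880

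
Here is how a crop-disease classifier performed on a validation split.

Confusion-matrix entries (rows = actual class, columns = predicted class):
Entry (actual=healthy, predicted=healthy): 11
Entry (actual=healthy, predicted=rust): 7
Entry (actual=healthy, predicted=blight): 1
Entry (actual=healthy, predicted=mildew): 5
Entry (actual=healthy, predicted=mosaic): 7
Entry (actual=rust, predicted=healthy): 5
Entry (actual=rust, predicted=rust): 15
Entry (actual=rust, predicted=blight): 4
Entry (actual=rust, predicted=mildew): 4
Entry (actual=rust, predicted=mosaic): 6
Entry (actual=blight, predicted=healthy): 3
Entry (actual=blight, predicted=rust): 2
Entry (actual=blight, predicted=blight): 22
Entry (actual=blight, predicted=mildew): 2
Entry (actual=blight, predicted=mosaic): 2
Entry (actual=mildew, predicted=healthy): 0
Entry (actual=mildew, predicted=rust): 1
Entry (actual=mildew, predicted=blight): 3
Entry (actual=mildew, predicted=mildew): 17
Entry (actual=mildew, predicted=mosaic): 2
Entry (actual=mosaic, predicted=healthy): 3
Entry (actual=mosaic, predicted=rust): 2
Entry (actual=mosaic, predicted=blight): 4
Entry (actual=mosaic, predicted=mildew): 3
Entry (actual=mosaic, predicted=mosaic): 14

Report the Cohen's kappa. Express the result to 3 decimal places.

0.432

Observed agreement pₒ = trace/N = 79/145 = 0.5448
Expected agreement pₑ = Σ (rowᵢ·colᵢ)/N² = (31·22 + 34·27 + 31·34 + 23·31 + 26·31)/145² = 0.1985
κ = (pₒ − pₑ)/(1 − pₑ) = (0.5448 − 0.1985)/(1 − 0.1985) = 0.432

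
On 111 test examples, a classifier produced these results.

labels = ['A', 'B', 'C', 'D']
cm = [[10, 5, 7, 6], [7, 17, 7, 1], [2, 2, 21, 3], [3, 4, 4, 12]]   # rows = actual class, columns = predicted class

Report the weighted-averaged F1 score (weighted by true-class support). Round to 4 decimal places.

0.5329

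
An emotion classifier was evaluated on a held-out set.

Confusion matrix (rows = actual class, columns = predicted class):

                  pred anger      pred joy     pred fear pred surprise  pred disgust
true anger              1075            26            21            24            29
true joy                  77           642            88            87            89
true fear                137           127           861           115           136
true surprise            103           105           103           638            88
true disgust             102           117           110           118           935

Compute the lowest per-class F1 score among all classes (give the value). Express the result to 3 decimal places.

Per-class F1 score (2·TP/(2·TP+FP+FN)):
  anger: TP=1075, FP=77+137+103+102=419, FN=26+21+24+29=100 → 2150/2669 = 0.8055
  joy: TP=642, FP=26+127+105+117=375, FN=77+88+87+89=341 → 1284/2000 = 0.6420
  fear: TP=861, FP=21+88+103+110=322, FN=137+127+115+136=515 → 1722/2559 = 0.6729
  surprise: TP=638, FP=24+87+115+118=344, FN=103+105+103+88=399 → 1276/2019 = 0.6320
  disgust: TP=935, FP=29+89+136+88=342, FN=102+117+110+118=447 → 1870/2659 = 0.7033
Lowest is class 'surprise' with F1 score = 0.632.

0.632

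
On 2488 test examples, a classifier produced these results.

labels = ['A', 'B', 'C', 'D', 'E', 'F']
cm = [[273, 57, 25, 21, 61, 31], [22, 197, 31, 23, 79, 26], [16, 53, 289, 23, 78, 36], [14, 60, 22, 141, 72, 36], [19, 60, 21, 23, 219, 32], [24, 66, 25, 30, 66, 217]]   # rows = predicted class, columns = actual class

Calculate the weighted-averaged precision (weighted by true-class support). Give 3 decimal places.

0.542

Per-class precision (TP/(TP+FP)):
  A: TP=273, FP=57+25+21+61+31=195 → 273/468 = 0.5833
  B: TP=197, FP=22+31+23+79+26=181 → 197/378 = 0.5212
  C: TP=289, FP=16+53+23+78+36=206 → 289/495 = 0.5838
  D: TP=141, FP=14+60+22+72+36=204 → 141/345 = 0.4087
  E: TP=219, FP=19+60+21+23+32=155 → 219/374 = 0.5856
  F: TP=217, FP=24+66+25+30+66=211 → 217/428 = 0.5070
Weighted-precision = Σ (supportᵢ/N)·precisionᵢ with N=2488: (368/2488)·0.5833 + (493/2488)·0.5212 + (413/2488)·0.5838 + (261/2488)·0.4087 + (575/2488)·0.5856 + (378/2488)·0.5070 = 0.542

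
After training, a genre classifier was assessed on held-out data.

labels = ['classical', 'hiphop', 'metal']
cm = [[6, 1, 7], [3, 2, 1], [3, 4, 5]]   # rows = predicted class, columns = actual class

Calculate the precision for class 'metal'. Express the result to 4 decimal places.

Take TP from the diagonal, FP from the rest of the 'metal' prediction marginal, FN from the rest of the 'metal' actual marginal.
precision = TP/(TP+FP).
metal: TP=5, FP=3+4=7 → 5/12 = 0.41667

0.4167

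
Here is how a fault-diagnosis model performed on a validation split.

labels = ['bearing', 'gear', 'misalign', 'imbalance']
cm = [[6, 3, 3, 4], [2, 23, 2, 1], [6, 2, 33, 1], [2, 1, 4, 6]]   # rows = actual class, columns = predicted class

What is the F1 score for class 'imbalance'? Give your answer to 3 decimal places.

0.480

Treat 'imbalance' as positive and all other classes as negative.
F1 score = 2·TP/(2·TP+FP+FN).
imbalance: TP=6, FP=4+1+1=6, FN=2+1+4=7 → 12/25 = 0.4800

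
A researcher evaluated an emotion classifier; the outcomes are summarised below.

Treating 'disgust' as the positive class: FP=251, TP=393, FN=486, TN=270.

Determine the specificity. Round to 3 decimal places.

Specificity = TN/(TN+FP) = 270/(270+251) = 0.518

0.518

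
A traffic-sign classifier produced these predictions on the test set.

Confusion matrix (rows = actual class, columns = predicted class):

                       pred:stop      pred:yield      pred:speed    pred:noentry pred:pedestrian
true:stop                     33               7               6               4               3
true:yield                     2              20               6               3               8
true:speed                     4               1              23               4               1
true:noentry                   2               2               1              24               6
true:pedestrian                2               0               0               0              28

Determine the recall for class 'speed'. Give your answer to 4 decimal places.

Take TP from the diagonal, FP from the rest of the 'speed' prediction marginal, FN from the rest of the 'speed' actual marginal.
recall = TP/(TP+FN).
speed: TP=23, FN=4+1+4+1=10 → 23/33 = 0.69697

0.6970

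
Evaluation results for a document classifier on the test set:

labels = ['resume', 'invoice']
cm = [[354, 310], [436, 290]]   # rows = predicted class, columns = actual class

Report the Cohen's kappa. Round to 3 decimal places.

Observed agreement pₒ = trace/N = 644/1390 = 0.4633
Expected agreement pₑ = Σ (rowᵢ·colᵢ)/N² = (790·664 + 600·726)/1390² = 0.4970
κ = (pₒ − pₑ)/(1 − pₑ) = (0.4633 − 0.4970)/(1 − 0.4970) = -0.067

-0.067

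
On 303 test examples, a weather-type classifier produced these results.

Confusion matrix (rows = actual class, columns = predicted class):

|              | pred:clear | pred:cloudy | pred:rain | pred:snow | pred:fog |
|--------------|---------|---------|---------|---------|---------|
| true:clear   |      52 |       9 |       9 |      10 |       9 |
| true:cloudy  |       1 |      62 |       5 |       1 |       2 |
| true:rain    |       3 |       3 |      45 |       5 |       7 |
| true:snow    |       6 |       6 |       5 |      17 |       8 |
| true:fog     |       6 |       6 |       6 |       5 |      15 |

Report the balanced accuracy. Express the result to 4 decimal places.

Balanced accuracy = mean of per-class recall.
  clear: recall = 52/89 = 0.58427
  cloudy: recall = 62/71 = 0.87324
  rain: recall = 45/63 = 0.71429
  snow: recall = 17/42 = 0.40476
  fog: recall = 15/38 = 0.39474
Mean = (0.58427 + 0.87324 + 0.71429 + 0.40476 + 0.39474) / 5 = 0.5943

0.5943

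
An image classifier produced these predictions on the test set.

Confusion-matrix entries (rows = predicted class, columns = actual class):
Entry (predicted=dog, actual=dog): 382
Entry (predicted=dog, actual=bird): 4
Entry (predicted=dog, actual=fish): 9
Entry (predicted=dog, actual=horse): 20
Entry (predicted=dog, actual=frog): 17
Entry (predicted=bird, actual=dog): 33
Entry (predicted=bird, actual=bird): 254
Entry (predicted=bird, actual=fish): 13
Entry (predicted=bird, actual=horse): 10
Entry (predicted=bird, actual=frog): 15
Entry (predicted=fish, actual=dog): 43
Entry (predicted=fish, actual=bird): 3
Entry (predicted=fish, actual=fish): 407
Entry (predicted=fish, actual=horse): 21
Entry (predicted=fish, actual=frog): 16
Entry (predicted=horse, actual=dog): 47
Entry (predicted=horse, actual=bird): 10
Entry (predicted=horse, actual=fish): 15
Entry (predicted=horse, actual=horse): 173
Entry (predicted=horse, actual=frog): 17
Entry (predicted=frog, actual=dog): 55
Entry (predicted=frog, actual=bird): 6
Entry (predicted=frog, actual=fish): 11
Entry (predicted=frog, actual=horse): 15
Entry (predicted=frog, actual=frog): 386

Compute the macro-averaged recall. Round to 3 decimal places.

0.815

Per-class recall (TP/(TP+FN)):
  dog: TP=382, FN=33+43+47+55=178 → 382/560 = 0.6821
  bird: TP=254, FN=4+3+10+6=23 → 254/277 = 0.9170
  fish: TP=407, FN=9+13+15+11=48 → 407/455 = 0.8945
  horse: TP=173, FN=20+10+21+15=66 → 173/239 = 0.7238
  frog: TP=386, FN=17+15+16+17=65 → 386/451 = 0.8559
Macro-recall = mean = (0.6821 + 0.9170 + 0.8945 + 0.7238 + 0.8559) / 5 = 0.815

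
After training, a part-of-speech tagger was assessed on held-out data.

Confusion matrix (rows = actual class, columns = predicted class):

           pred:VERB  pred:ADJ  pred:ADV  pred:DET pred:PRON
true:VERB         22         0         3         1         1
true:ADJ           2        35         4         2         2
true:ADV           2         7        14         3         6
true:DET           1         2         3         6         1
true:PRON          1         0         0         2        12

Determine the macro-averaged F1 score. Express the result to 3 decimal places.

Per-class F1 score (2·TP/(2·TP+FP+FN)):
  VERB: TP=22, FP=2+2+1+1=6, FN=0+3+1+1=5 → 44/55 = 0.8000
  ADJ: TP=35, FP=0+7+2+0=9, FN=2+4+2+2=10 → 70/89 = 0.7865
  ADV: TP=14, FP=3+4+3+0=10, FN=2+7+3+6=18 → 28/56 = 0.5000
  DET: TP=6, FP=1+2+3+2=8, FN=1+2+3+1=7 → 12/27 = 0.4444
  PRON: TP=12, FP=1+2+6+1=10, FN=1+0+0+2=3 → 24/37 = 0.6486
Macro-F1 score = mean = (0.8000 + 0.7865 + 0.5000 + 0.4444 + 0.6486) / 5 = 0.636

0.636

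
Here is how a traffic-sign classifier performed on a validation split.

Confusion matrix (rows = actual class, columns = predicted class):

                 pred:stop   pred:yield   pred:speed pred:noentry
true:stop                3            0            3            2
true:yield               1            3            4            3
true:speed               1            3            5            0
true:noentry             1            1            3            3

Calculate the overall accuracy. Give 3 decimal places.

0.389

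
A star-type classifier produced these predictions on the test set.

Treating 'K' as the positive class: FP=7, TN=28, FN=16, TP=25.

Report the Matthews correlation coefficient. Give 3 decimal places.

MCC = (TP·TN − FP·FN) / √((TP+FP)(TP+FN)(TN+FP)(TN+FN))
Numerator = 25·28 − 7·16 = 588
Denominator = √(32·41·35·44) = √2020480 = 1421.4359
MCC = 588 / 1421.4359 = 0.414

0.414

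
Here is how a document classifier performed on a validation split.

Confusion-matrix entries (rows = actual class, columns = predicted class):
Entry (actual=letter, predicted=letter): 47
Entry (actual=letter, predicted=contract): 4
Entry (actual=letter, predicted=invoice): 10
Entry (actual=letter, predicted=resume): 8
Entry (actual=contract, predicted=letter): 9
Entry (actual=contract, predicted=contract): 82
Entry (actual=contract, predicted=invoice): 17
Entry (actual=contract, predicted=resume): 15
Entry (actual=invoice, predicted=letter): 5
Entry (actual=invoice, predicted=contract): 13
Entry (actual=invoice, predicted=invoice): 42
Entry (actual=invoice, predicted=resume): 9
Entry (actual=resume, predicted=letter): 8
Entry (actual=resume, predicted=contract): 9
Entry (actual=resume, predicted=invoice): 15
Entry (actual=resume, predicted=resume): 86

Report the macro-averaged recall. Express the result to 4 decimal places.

Per-class recall (TP/(TP+FN)):
  letter: TP=47, FN=4+10+8=22 → 47/69 = 0.68116
  contract: TP=82, FN=9+17+15=41 → 82/123 = 0.66667
  invoice: TP=42, FN=5+13+9=27 → 42/69 = 0.60870
  resume: TP=86, FN=8+9+15=32 → 86/118 = 0.72881
Macro-recall = mean = (0.68116 + 0.66667 + 0.60870 + 0.72881) / 4 = 0.6713

0.6713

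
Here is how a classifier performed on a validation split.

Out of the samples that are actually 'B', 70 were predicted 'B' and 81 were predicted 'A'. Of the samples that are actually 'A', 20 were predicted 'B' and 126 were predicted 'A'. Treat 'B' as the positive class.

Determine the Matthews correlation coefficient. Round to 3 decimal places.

0.355

MCC = (TP·TN − FP·FN) / √((TP+FP)(TP+FN)(TN+FP)(TN+FN))
Numerator = 70·126 − 20·81 = 7200
Denominator = √(90·151·146·207) = √410716980 = 20266.1536
MCC = 7200 / 20266.1536 = 0.355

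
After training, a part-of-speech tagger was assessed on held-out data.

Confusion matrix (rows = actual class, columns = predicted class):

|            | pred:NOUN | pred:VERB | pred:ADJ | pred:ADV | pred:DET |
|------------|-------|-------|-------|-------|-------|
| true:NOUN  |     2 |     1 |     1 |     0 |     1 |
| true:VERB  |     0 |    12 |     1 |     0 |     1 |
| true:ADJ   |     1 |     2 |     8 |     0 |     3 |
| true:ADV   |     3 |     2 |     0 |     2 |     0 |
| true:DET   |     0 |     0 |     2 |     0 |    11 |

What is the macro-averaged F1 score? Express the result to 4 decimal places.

0.5913

Per-class F1 score (2·TP/(2·TP+FP+FN)):
  NOUN: TP=2, FP=0+1+3+0=4, FN=1+1+0+1=3 → 4/11 = 0.36364
  VERB: TP=12, FP=1+2+2+0=5, FN=0+1+0+1=2 → 24/31 = 0.77419
  ADJ: TP=8, FP=1+1+0+2=4, FN=1+2+0+3=6 → 16/26 = 0.61538
  ADV: TP=2, FP=0+0+0+0=0, FN=3+2+0+0=5 → 4/9 = 0.44444
  DET: TP=11, FP=1+1+3+0=5, FN=0+0+2+0=2 → 22/29 = 0.75862
Macro-F1 score = mean = (0.36364 + 0.77419 + 0.61538 + 0.44444 + 0.75862) / 5 = 0.5913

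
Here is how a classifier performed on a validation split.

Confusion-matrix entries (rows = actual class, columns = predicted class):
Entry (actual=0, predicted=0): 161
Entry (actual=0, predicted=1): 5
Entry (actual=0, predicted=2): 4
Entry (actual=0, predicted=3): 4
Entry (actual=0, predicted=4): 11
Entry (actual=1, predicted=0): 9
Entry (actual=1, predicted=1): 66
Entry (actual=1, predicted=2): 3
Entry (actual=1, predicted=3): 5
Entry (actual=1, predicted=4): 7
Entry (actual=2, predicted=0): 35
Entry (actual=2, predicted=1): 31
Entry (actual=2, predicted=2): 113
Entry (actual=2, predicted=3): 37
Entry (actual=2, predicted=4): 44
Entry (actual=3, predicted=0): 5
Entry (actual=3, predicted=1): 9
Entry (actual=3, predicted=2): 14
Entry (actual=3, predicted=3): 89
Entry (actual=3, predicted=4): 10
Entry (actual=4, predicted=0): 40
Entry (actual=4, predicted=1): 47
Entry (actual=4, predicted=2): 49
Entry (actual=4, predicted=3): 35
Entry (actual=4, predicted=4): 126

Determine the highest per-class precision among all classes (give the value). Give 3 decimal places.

Per-class precision (TP/(TP+FP)):
  0: TP=161, FP=9+35+5+40=89 → 161/250 = 0.6440
  1: TP=66, FP=5+31+9+47=92 → 66/158 = 0.4177
  2: TP=113, FP=4+3+14+49=70 → 113/183 = 0.6175
  3: TP=89, FP=4+5+37+35=81 → 89/170 = 0.5235
  4: TP=126, FP=11+7+44+10=72 → 126/198 = 0.6364
Highest is class '0' with precision = 0.644.

0.644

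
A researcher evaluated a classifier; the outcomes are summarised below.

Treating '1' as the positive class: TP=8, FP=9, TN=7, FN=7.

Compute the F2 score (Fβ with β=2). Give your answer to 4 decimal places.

Fβ = (1+β²)·TP / ((1+β²)·TP + β²·FN + FP), with β²=4
= 5·8 / (5·8 + 4·7 + 9) = 0.5195

0.5195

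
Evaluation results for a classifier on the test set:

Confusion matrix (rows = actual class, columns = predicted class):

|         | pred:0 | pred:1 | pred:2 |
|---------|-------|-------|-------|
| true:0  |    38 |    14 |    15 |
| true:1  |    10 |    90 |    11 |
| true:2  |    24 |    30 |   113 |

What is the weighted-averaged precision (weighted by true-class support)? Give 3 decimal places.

Per-class precision (TP/(TP+FP)):
  0: TP=38, FP=10+24=34 → 38/72 = 0.5278
  1: TP=90, FP=14+30=44 → 90/134 = 0.6716
  2: TP=113, FP=15+11=26 → 113/139 = 0.8129
Weighted-precision = Σ (supportᵢ/N)·precisionᵢ with N=345: (67/345)·0.5278 + (111/345)·0.6716 + (167/345)·0.8129 = 0.712

0.712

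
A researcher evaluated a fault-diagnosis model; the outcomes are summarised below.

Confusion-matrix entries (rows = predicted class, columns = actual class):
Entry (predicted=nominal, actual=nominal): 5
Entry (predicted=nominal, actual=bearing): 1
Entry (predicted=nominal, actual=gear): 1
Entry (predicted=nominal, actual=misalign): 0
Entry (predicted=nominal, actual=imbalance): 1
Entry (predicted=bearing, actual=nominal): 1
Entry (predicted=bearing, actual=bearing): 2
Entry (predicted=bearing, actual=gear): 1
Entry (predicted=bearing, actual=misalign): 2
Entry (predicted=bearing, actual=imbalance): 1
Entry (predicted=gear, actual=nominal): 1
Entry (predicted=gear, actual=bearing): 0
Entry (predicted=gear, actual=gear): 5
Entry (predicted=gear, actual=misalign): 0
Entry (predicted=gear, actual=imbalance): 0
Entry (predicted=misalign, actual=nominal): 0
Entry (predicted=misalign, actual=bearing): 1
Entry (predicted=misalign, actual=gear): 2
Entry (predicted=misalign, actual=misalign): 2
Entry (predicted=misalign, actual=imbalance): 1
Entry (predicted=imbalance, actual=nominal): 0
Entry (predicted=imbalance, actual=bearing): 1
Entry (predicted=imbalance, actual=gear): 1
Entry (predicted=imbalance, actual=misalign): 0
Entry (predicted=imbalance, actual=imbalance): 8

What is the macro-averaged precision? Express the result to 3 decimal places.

Per-class precision (TP/(TP+FP)):
  nominal: TP=5, FP=1+1+0+1=3 → 5/8 = 0.6250
  bearing: TP=2, FP=1+1+2+1=5 → 2/7 = 0.2857
  gear: TP=5, FP=1+0+0+0=1 → 5/6 = 0.8333
  misalign: TP=2, FP=0+1+2+1=4 → 2/6 = 0.3333
  imbalance: TP=8, FP=0+1+1+0=2 → 8/10 = 0.8000
Macro-precision = mean = (0.6250 + 0.2857 + 0.8333 + 0.3333 + 0.8000) / 5 = 0.575

0.575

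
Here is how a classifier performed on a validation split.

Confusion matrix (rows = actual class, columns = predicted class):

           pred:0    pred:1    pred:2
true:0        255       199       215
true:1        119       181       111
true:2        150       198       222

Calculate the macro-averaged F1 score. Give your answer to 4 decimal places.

Per-class F1 score (2·TP/(2·TP+FP+FN)):
  0: TP=255, FP=119+150=269, FN=199+215=414 → 510/1193 = 0.42749
  1: TP=181, FP=199+198=397, FN=119+111=230 → 362/989 = 0.36603
  2: TP=222, FP=215+111=326, FN=150+198=348 → 444/1118 = 0.39714
Macro-F1 score = mean = (0.42749 + 0.36603 + 0.39714) / 3 = 0.3969

0.3969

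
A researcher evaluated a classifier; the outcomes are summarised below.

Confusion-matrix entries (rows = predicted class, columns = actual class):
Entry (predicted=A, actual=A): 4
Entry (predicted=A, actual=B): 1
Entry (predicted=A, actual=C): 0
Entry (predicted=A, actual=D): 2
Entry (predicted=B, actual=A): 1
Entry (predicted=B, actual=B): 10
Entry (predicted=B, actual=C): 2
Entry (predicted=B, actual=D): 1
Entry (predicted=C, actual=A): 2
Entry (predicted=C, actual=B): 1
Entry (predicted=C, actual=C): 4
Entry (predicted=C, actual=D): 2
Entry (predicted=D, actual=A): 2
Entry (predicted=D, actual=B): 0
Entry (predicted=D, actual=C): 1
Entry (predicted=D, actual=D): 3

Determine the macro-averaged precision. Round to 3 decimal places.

Per-class precision (TP/(TP+FP)):
  A: TP=4, FP=1+0+2=3 → 4/7 = 0.5714
  B: TP=10, FP=1+2+1=4 → 10/14 = 0.7143
  C: TP=4, FP=2+1+2=5 → 4/9 = 0.4444
  D: TP=3, FP=2+0+1=3 → 3/6 = 0.5000
Macro-precision = mean = (0.5714 + 0.7143 + 0.4444 + 0.5000) / 4 = 0.558

0.558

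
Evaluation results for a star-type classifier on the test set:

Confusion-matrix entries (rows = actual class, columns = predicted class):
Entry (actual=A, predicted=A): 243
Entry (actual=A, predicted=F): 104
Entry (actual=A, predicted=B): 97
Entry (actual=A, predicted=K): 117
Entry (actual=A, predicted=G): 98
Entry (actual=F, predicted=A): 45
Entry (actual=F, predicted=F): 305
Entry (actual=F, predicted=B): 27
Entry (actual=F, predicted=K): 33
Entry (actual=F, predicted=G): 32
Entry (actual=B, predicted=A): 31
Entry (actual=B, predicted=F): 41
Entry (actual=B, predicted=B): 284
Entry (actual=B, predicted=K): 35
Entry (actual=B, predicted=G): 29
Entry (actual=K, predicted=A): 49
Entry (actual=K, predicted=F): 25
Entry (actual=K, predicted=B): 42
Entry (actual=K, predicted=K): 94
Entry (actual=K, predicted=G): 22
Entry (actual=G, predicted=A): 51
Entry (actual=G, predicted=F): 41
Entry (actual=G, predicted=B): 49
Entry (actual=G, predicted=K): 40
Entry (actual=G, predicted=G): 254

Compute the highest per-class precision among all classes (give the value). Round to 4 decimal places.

0.5911

Per-class precision (TP/(TP+FP)):
  A: TP=243, FP=45+31+49+51=176 → 243/419 = 0.57995
  F: TP=305, FP=104+41+25+41=211 → 305/516 = 0.59109
  B: TP=284, FP=97+27+42+49=215 → 284/499 = 0.56914
  K: TP=94, FP=117+33+35+40=225 → 94/319 = 0.29467
  G: TP=254, FP=98+32+29+22=181 → 254/435 = 0.58391
Highest is class 'F' with precision = 0.5911.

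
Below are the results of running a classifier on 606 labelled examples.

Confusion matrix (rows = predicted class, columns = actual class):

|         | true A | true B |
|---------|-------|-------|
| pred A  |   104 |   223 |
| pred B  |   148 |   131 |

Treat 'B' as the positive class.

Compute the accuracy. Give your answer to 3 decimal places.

0.388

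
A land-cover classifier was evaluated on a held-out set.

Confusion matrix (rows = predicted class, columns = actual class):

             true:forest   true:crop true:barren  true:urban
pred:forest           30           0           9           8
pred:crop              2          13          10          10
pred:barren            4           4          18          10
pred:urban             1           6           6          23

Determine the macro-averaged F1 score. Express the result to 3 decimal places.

0.537

Per-class F1 score (2·TP/(2·TP+FP+FN)):
  forest: TP=30, FP=0+9+8=17, FN=2+4+1=7 → 60/84 = 0.7143
  crop: TP=13, FP=2+10+10=22, FN=0+4+6=10 → 26/58 = 0.4483
  barren: TP=18, FP=4+4+10=18, FN=9+10+6=25 → 36/79 = 0.4557
  urban: TP=23, FP=1+6+6=13, FN=8+10+10=28 → 46/87 = 0.5287
Macro-F1 score = mean = (0.7143 + 0.4483 + 0.4557 + 0.5287) / 4 = 0.537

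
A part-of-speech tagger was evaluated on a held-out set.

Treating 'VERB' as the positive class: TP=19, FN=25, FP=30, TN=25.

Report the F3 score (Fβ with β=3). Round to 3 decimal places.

Fβ = (1+β²)·TP / ((1+β²)·TP + β²·FN + FP), with β²=9
= 10·19 / (10·19 + 9·25 + 30) = 0.427

0.427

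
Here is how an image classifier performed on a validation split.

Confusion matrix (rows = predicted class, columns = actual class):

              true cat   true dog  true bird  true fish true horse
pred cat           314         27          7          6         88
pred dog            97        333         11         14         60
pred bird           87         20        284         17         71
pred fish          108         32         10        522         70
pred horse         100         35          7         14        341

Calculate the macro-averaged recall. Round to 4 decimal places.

0.7065

Per-class recall (TP/(TP+FN)):
  cat: TP=314, FN=97+87+108+100=392 → 314/706 = 0.44476
  dog: TP=333, FN=27+20+32+35=114 → 333/447 = 0.74497
  bird: TP=284, FN=7+11+10+7=35 → 284/319 = 0.89028
  fish: TP=522, FN=6+14+17+14=51 → 522/573 = 0.91099
  horse: TP=341, FN=88+60+71+70=289 → 341/630 = 0.54127
Macro-recall = mean = (0.44476 + 0.74497 + 0.89028 + 0.91099 + 0.54127) / 5 = 0.7065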